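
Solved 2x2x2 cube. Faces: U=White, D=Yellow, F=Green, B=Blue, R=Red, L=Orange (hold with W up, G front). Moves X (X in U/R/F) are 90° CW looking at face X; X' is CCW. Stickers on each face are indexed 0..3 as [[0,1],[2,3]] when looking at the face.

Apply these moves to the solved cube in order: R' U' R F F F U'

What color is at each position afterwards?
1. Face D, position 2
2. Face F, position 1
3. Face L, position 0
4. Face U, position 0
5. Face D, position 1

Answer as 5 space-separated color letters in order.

Answer: Y W W O O

Derivation:
After move 1 (R'): R=RRRR U=WBWB F=GWGW D=YGYG B=YBYB
After move 2 (U'): U=BBWW F=OOGW R=GWRR B=RRYB L=YBOO
After move 3 (R): R=RGRW U=BOWW F=OGGG D=YYYR B=WRBB
After move 4 (F): F=GOGG U=BOOB R=WGWW D=RRYR L=YYOY
After move 5 (F): F=GGGO U=BOYY R=OGBW D=WWYR L=YROR
After move 6 (F): F=GGOG U=BORR R=YGYW D=BOYR L=YWOW
After move 7 (U'): U=ORBR F=YWOG R=GGYW B=YGBB L=WROW
Query 1: D[2] = Y
Query 2: F[1] = W
Query 3: L[0] = W
Query 4: U[0] = O
Query 5: D[1] = O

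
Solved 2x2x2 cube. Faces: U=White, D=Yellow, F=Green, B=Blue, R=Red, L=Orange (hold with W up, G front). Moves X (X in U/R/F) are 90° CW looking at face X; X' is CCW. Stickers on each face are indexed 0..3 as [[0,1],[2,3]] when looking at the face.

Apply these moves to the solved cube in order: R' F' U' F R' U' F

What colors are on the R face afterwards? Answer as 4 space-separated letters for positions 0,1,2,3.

Answer: B R W R

Derivation:
After move 1 (R'): R=RRRR U=WBWB F=GWGW D=YGYG B=YBYB
After move 2 (F'): F=WWGG U=WBRR R=GRYR D=OOYG L=OBOW
After move 3 (U'): U=BRWR F=OBGG R=WWYR B=GRYB L=YBOW
After move 4 (F): F=GOGB U=BRWB R=WWRR D=YWYG L=YOOO
After move 5 (R'): R=WRWR U=BYWG F=GRGB D=YOYB B=GRWB
After move 6 (U'): U=YGBW F=YOGB R=GRWR B=WRWB L=GROO
After move 7 (F): F=GYBO U=YGOR R=BRWR D=WGYB L=GYOO
Query: R face = BRWR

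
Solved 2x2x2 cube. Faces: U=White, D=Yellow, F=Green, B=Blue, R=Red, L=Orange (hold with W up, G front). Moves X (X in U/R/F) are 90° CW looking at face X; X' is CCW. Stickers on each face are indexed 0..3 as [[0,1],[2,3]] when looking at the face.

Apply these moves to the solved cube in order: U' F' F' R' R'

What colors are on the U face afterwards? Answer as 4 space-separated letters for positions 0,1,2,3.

After move 1 (U'): U=WWWW F=OOGG R=GGRR B=RRBB L=BBOO
After move 2 (F'): F=OGOG U=WWGR R=YGYR D=BOYY L=BWOW
After move 3 (F'): F=GGOO U=WWYY R=OGBR D=WWYY L=BROG
After move 4 (R'): R=GROB U=WBYR F=GWOY D=WGYO B=YRWB
After move 5 (R'): R=RBGO U=WWYY F=GBOR D=WWYY B=ORGB
Query: U face = WWYY

Answer: W W Y Y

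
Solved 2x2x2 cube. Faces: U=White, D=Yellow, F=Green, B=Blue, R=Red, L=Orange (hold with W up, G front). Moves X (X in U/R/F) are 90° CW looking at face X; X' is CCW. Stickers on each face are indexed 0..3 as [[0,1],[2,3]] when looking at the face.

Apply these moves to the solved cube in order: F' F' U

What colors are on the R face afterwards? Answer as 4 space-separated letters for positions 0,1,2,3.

Answer: B B O R

Derivation:
After move 1 (F'): F=GGGG U=WWRR R=YRYR D=OOYY L=OWOW
After move 2 (F'): F=GGGG U=WWYY R=OROR D=WWYY L=OROR
After move 3 (U): U=YWYW F=ORGG R=BBOR B=ORBB L=GGOR
Query: R face = BBOR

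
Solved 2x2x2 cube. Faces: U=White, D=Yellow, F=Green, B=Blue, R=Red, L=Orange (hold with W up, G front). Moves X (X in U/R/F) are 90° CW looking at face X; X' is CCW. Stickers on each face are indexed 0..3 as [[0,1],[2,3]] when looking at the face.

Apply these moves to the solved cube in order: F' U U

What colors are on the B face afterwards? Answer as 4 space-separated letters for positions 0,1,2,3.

Answer: G G B B

Derivation:
After move 1 (F'): F=GGGG U=WWRR R=YRYR D=OOYY L=OWOW
After move 2 (U): U=RWRW F=YRGG R=BBYR B=OWBB L=GGOW
After move 3 (U): U=RRWW F=BBGG R=OWYR B=GGBB L=YROW
Query: B face = GGBB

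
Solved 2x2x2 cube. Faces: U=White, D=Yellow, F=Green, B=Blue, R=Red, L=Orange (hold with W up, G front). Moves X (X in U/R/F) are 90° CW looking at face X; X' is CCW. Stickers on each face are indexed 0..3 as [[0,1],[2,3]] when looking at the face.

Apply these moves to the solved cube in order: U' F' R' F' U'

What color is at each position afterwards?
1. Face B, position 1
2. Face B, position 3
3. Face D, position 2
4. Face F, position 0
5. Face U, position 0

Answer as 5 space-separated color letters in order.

Answer: R B Y B B

Derivation:
After move 1 (U'): U=WWWW F=OOGG R=GGRR B=RRBB L=BBOO
After move 2 (F'): F=OGOG U=WWGR R=YGYR D=BOYY L=BWOW
After move 3 (R'): R=GRYY U=WBGR F=OWOR D=BGYG B=YROB
After move 4 (F'): F=WROO U=WBGY R=GRBY D=WWYG L=BROG
After move 5 (U'): U=BYWG F=BROO R=WRBY B=GROB L=YROG
Query 1: B[1] = R
Query 2: B[3] = B
Query 3: D[2] = Y
Query 4: F[0] = B
Query 5: U[0] = B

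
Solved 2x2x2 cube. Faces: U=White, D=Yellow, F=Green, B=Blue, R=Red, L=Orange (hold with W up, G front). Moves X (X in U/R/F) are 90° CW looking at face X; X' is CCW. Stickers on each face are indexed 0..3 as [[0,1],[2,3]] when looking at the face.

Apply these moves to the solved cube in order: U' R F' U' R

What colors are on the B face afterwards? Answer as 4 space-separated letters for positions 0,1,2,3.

After move 1 (U'): U=WWWW F=OOGG R=GGRR B=RRBB L=BBOO
After move 2 (R): R=RGRG U=WOWG F=OYGY D=YBYR B=WRWB
After move 3 (F'): F=YYOG U=WORR R=BGYG D=BOYR L=BGOW
After move 4 (U'): U=ORWR F=BGOG R=YYYG B=BGWB L=WROW
After move 5 (R): R=YYGY U=OGWG F=BOOR D=BWYB B=RGRB
Query: B face = RGRB

Answer: R G R B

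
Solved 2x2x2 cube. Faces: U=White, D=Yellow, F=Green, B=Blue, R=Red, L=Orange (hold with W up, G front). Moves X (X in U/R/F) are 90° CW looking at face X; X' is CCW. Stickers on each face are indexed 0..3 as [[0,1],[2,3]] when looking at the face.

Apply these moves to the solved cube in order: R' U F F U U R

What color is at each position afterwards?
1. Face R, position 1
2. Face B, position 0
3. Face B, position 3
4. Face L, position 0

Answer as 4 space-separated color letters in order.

Answer: G W B O

Derivation:
After move 1 (R'): R=RRRR U=WBWB F=GWGW D=YGYG B=YBYB
After move 2 (U): U=WWBB F=RRGW R=YBRR B=OOYB L=GWOO
After move 3 (F): F=GRWR U=WWOW R=BBBR D=RYYG L=GYOG
After move 4 (F): F=WGRR U=WWGY R=OBWR D=BBYG L=GROY
After move 5 (U): U=GWYW F=OBRR R=OOWR B=GRYB L=WGOY
After move 6 (U): U=YGWW F=OORR R=GRWR B=WGYB L=OBOY
After move 7 (R): R=WGRR U=YOWR F=OBRG D=BYYW B=WGGB
Query 1: R[1] = G
Query 2: B[0] = W
Query 3: B[3] = B
Query 4: L[0] = O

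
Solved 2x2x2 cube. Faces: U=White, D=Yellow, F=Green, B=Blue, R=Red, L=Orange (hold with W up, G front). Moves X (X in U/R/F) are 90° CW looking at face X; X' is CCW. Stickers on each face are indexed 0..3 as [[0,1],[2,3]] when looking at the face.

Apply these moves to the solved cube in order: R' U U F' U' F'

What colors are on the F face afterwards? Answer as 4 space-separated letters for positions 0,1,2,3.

After move 1 (R'): R=RRRR U=WBWB F=GWGW D=YGYG B=YBYB
After move 2 (U): U=WWBB F=RRGW R=YBRR B=OOYB L=GWOO
After move 3 (U): U=BWBW F=YBGW R=OORR B=GWYB L=RROO
After move 4 (F'): F=BWYG U=BWOR R=GOYR D=ROYG L=RWOB
After move 5 (U'): U=WRBO F=RWYG R=BWYR B=GOYB L=GWOB
After move 6 (F'): F=WGRY U=WRBY R=OWRR D=WBYG L=GOOB
Query: F face = WGRY

Answer: W G R Y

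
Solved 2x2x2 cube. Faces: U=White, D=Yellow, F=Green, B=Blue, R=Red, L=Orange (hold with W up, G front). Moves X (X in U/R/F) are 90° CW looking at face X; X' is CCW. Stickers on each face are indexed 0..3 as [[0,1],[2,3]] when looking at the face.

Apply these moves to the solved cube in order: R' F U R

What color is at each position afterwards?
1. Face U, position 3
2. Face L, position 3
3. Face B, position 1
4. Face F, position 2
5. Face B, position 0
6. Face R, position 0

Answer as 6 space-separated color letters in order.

After move 1 (R'): R=RRRR U=WBWB F=GWGW D=YGYG B=YBYB
After move 2 (F): F=GGWW U=WBOO R=WRBR D=RRYG L=OYOG
After move 3 (U): U=OWOB F=WRWW R=YBBR B=OYYB L=GGOG
After move 4 (R): R=BYRB U=OROW F=WRWG D=RYYO B=BYWB
Query 1: U[3] = W
Query 2: L[3] = G
Query 3: B[1] = Y
Query 4: F[2] = W
Query 5: B[0] = B
Query 6: R[0] = B

Answer: W G Y W B B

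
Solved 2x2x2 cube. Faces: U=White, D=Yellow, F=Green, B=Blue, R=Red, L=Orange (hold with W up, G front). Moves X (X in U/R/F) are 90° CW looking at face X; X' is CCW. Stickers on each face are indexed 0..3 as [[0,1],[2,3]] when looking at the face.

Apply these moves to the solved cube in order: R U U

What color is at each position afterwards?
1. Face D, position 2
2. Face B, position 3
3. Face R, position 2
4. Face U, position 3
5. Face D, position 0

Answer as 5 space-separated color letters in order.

After move 1 (R): R=RRRR U=WGWG F=GYGY D=YBYB B=WBWB
After move 2 (U): U=WWGG F=RRGY R=WBRR B=OOWB L=GYOO
After move 3 (U): U=GWGW F=WBGY R=OORR B=GYWB L=RROO
Query 1: D[2] = Y
Query 2: B[3] = B
Query 3: R[2] = R
Query 4: U[3] = W
Query 5: D[0] = Y

Answer: Y B R W Y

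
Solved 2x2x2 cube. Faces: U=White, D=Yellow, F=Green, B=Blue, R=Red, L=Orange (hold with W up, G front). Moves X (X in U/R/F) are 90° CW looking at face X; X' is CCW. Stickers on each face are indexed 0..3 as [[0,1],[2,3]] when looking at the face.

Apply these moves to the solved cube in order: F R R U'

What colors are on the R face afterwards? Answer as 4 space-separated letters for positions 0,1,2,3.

Answer: G B R W

Derivation:
After move 1 (F): F=GGGG U=WWOO R=WRWR D=RRYY L=OYOY
After move 2 (R): R=WWRR U=WGOG F=GRGY D=RBYB B=OBWB
After move 3 (R): R=RWRW U=WROY F=GBGB D=RWYO B=GBGB
After move 4 (U'): U=RYWO F=OYGB R=GBRW B=RWGB L=GBOY
Query: R face = GBRW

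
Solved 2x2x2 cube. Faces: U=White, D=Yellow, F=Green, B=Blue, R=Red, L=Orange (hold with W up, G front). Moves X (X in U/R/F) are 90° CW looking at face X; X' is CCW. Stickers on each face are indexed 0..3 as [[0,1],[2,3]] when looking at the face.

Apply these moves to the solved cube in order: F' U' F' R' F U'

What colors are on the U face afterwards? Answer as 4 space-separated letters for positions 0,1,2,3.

After move 1 (F'): F=GGGG U=WWRR R=YRYR D=OOYY L=OWOW
After move 2 (U'): U=WRWR F=OWGG R=GGYR B=YRBB L=BBOW
After move 3 (F'): F=WGOG U=WRGY R=OGOR D=BWYY L=BROW
After move 4 (R'): R=GROO U=WBGY F=WROY D=BGYG B=YRWB
After move 5 (F): F=OWYR U=WBWR R=GRYO D=OGYG L=BBOG
After move 6 (U'): U=BRWW F=BBYR R=OWYO B=GRWB L=YROG
Query: U face = BRWW

Answer: B R W W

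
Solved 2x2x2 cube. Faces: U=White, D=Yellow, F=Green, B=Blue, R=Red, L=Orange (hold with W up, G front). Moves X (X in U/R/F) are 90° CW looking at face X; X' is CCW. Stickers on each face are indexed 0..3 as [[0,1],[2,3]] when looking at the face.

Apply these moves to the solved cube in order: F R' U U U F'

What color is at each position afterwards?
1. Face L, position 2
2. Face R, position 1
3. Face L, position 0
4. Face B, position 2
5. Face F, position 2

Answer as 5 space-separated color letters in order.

After move 1 (F): F=GGGG U=WWOO R=WRWR D=RRYY L=OYOY
After move 2 (R'): R=RRWW U=WBOB F=GWGO D=RGYG B=YBRB
After move 3 (U): U=OWBB F=RRGO R=YBWW B=OYRB L=GWOY
After move 4 (U): U=BOBW F=YBGO R=OYWW B=GWRB L=RROY
After move 5 (U): U=BBWO F=OYGO R=GWWW B=RRRB L=YBOY
After move 6 (F'): F=YOOG U=BBGW R=GWRW D=BYYG L=YOOW
Query 1: L[2] = O
Query 2: R[1] = W
Query 3: L[0] = Y
Query 4: B[2] = R
Query 5: F[2] = O

Answer: O W Y R O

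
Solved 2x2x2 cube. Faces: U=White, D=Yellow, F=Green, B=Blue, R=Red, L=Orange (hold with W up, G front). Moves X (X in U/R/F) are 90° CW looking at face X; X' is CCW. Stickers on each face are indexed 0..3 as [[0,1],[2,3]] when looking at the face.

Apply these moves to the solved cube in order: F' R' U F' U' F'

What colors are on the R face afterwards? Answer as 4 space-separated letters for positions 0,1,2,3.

After move 1 (F'): F=GGGG U=WWRR R=YRYR D=OOYY L=OWOW
After move 2 (R'): R=RRYY U=WBRB F=GWGR D=OGYG B=YBOB
After move 3 (U): U=RWBB F=RRGR R=YBYY B=OWOB L=GWOW
After move 4 (F'): F=RRRG U=RWYY R=GBOY D=WWYG L=GBOB
After move 5 (U'): U=WYRY F=GBRG R=RROY B=GBOB L=OWOB
After move 6 (F'): F=BGGR U=WYRO R=WRWY D=WBYG L=OYOR
Query: R face = WRWY

Answer: W R W Y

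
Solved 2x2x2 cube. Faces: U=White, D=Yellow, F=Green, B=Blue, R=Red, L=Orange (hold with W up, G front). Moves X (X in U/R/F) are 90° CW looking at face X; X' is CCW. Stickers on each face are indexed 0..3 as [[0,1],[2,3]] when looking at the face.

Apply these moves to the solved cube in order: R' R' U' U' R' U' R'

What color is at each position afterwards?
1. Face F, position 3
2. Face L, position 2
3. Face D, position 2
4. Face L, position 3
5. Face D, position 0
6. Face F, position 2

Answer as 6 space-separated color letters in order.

Answer: Y O Y O Y G

Derivation:
After move 1 (R'): R=RRRR U=WBWB F=GWGW D=YGYG B=YBYB
After move 2 (R'): R=RRRR U=WYWY F=GBGB D=YWYW B=GBGB
After move 3 (U'): U=YYWW F=OOGB R=GBRR B=RRGB L=GBOO
After move 4 (U'): U=YWYW F=GBGB R=OORR B=GBGB L=RROO
After move 5 (R'): R=OROR U=YGYG F=GWGW D=YBYB B=WBWB
After move 6 (U'): U=GGYY F=RRGW R=GWOR B=ORWB L=WBOO
After move 7 (R'): R=WRGO U=GWYO F=RGGY D=YRYW B=BRBB
Query 1: F[3] = Y
Query 2: L[2] = O
Query 3: D[2] = Y
Query 4: L[3] = O
Query 5: D[0] = Y
Query 6: F[2] = G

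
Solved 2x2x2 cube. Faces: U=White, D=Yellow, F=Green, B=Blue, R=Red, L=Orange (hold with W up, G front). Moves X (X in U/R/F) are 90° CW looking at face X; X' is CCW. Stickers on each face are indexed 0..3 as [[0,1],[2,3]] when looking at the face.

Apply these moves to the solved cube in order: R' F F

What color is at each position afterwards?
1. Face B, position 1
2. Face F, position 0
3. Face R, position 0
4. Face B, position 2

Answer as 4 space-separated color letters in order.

After move 1 (R'): R=RRRR U=WBWB F=GWGW D=YGYG B=YBYB
After move 2 (F): F=GGWW U=WBOO R=WRBR D=RRYG L=OYOG
After move 3 (F): F=WGWG U=WBGY R=OROR D=BWYG L=OROR
Query 1: B[1] = B
Query 2: F[0] = W
Query 3: R[0] = O
Query 4: B[2] = Y

Answer: B W O Y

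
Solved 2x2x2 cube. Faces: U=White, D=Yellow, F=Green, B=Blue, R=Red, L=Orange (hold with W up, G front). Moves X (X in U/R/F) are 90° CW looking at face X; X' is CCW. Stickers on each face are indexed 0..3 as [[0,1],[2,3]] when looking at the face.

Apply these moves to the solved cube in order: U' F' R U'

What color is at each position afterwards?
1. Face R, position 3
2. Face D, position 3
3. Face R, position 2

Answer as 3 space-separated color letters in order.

After move 1 (U'): U=WWWW F=OOGG R=GGRR B=RRBB L=BBOO
After move 2 (F'): F=OGOG U=WWGR R=YGYR D=BOYY L=BWOW
After move 3 (R): R=YYRG U=WGGG F=OOOY D=BBYR B=RRWB
After move 4 (U'): U=GGWG F=BWOY R=OORG B=YYWB L=RROW
Query 1: R[3] = G
Query 2: D[3] = R
Query 3: R[2] = R

Answer: G R R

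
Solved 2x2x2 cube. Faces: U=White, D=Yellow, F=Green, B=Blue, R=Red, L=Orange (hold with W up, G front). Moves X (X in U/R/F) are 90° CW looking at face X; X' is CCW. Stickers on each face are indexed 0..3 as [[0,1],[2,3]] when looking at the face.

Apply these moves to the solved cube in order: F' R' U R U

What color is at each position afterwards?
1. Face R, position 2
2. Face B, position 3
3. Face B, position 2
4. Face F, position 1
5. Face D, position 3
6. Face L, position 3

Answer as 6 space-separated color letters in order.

Answer: Y B W Y O W

Derivation:
After move 1 (F'): F=GGGG U=WWRR R=YRYR D=OOYY L=OWOW
After move 2 (R'): R=RRYY U=WBRB F=GWGR D=OGYG B=YBOB
After move 3 (U): U=RWBB F=RRGR R=YBYY B=OWOB L=GWOW
After move 4 (R): R=YYYB U=RRBR F=RGGG D=OOYO B=BWWB
After move 5 (U): U=BRRR F=YYGG R=BWYB B=GWWB L=RGOW
Query 1: R[2] = Y
Query 2: B[3] = B
Query 3: B[2] = W
Query 4: F[1] = Y
Query 5: D[3] = O
Query 6: L[3] = W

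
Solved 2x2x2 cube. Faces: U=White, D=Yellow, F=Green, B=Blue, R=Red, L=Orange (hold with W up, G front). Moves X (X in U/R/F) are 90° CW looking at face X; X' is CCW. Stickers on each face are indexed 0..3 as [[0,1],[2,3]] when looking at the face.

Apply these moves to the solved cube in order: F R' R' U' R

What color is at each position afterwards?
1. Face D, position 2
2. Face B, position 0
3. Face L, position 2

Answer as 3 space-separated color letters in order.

Answer: Y O O

Derivation:
After move 1 (F): F=GGGG U=WWOO R=WRWR D=RRYY L=OYOY
After move 2 (R'): R=RRWW U=WBOB F=GWGO D=RGYG B=YBRB
After move 3 (R'): R=RWRW U=WROY F=GBGB D=RWYO B=GBGB
After move 4 (U'): U=RYWO F=OYGB R=GBRW B=RWGB L=GBOY
After move 5 (R): R=RGWB U=RYWB F=OWGO D=RGYR B=OWYB
Query 1: D[2] = Y
Query 2: B[0] = O
Query 3: L[2] = O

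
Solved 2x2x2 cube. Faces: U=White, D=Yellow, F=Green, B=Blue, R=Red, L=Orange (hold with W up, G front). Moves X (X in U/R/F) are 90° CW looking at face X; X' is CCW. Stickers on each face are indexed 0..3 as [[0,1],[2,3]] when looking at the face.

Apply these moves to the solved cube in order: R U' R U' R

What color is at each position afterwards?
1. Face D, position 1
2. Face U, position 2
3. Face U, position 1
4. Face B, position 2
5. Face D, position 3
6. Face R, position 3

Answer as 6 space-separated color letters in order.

Answer: G G B Y R B

Derivation:
After move 1 (R): R=RRRR U=WGWG F=GYGY D=YBYB B=WBWB
After move 2 (U'): U=GGWW F=OOGY R=GYRR B=RRWB L=WBOO
After move 3 (R): R=RGRY U=GOWY F=OBGB D=YWYR B=WRGB
After move 4 (U'): U=OYGW F=WBGB R=OBRY B=RGGB L=WROO
After move 5 (R): R=ROYB U=OBGB F=WWGR D=YGYR B=WGYB
Query 1: D[1] = G
Query 2: U[2] = G
Query 3: U[1] = B
Query 4: B[2] = Y
Query 5: D[3] = R
Query 6: R[3] = B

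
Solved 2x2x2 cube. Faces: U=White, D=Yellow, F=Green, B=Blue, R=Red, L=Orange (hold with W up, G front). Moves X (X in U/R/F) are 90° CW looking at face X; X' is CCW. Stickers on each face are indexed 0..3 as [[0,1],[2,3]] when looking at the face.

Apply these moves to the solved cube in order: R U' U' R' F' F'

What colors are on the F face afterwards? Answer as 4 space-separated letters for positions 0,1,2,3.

Answer: W G W W

Derivation:
After move 1 (R): R=RRRR U=WGWG F=GYGY D=YBYB B=WBWB
After move 2 (U'): U=GGWW F=OOGY R=GYRR B=RRWB L=WBOO
After move 3 (U'): U=GWGW F=WBGY R=OORR B=GYWB L=RROO
After move 4 (R'): R=OROR U=GWGG F=WWGW D=YBYY B=BYBB
After move 5 (F'): F=WWWG U=GWOO R=BRYR D=ROYY L=RGOG
After move 6 (F'): F=WGWW U=GWBY R=ORRR D=GGYY L=ROOO
Query: F face = WGWW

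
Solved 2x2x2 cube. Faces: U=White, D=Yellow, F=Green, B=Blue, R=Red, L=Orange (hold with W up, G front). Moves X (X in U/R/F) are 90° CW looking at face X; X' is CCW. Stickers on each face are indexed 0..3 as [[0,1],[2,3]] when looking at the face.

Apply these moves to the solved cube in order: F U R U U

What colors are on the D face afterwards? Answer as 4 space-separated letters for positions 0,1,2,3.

Answer: R B Y O

Derivation:
After move 1 (F): F=GGGG U=WWOO R=WRWR D=RRYY L=OYOY
After move 2 (U): U=OWOW F=WRGG R=BBWR B=OYBB L=GGOY
After move 3 (R): R=WBRB U=OROG F=WRGY D=RBYO B=WYWB
After move 4 (U): U=OOGR F=WBGY R=WYRB B=GGWB L=WROY
After move 5 (U): U=GORO F=WYGY R=GGRB B=WRWB L=WBOY
Query: D face = RBYO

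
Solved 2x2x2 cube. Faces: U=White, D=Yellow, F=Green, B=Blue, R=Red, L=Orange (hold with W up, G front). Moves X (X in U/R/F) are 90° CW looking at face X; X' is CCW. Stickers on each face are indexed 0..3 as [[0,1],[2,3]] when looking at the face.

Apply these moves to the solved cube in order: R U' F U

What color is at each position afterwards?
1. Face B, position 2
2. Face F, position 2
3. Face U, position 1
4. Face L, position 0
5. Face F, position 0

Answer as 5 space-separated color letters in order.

After move 1 (R): R=RRRR U=WGWG F=GYGY D=YBYB B=WBWB
After move 2 (U'): U=GGWW F=OOGY R=GYRR B=RRWB L=WBOO
After move 3 (F): F=GOYO U=GGOB R=WYWR D=RGYB L=WYOB
After move 4 (U): U=OGBG F=WYYO R=RRWR B=WYWB L=GOOB
Query 1: B[2] = W
Query 2: F[2] = Y
Query 3: U[1] = G
Query 4: L[0] = G
Query 5: F[0] = W

Answer: W Y G G W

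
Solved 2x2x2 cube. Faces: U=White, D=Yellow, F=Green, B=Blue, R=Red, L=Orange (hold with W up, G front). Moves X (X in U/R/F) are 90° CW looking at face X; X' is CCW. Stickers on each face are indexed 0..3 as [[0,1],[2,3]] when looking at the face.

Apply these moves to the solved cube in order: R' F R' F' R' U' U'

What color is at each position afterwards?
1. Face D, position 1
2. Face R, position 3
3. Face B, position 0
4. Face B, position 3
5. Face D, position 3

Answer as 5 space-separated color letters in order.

Answer: O R B B W

Derivation:
After move 1 (R'): R=RRRR U=WBWB F=GWGW D=YGYG B=YBYB
After move 2 (F): F=GGWW U=WBOO R=WRBR D=RRYG L=OYOG
After move 3 (R'): R=RRWB U=WYOY F=GBWO D=RGYW B=GBRB
After move 4 (F'): F=BOGW U=WYRW R=GRRB D=YGYW L=OYOO
After move 5 (R'): R=RBGR U=WRRG F=BYGW D=YOYW B=WBGB
After move 6 (U'): U=RGWR F=OYGW R=BYGR B=RBGB L=WBOO
After move 7 (U'): U=GRRW F=WBGW R=OYGR B=BYGB L=RBOO
Query 1: D[1] = O
Query 2: R[3] = R
Query 3: B[0] = B
Query 4: B[3] = B
Query 5: D[3] = W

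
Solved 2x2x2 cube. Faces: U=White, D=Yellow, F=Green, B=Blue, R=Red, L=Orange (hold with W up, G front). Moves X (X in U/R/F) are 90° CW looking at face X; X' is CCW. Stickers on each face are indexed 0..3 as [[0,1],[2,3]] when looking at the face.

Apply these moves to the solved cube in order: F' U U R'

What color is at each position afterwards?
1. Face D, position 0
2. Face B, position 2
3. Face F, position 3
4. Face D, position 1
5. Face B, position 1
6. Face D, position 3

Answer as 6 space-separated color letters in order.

After move 1 (F'): F=GGGG U=WWRR R=YRYR D=OOYY L=OWOW
After move 2 (U): U=RWRW F=YRGG R=BBYR B=OWBB L=GGOW
After move 3 (U): U=RRWW F=BBGG R=OWYR B=GGBB L=YROW
After move 4 (R'): R=WROY U=RBWG F=BRGW D=OBYG B=YGOB
Query 1: D[0] = O
Query 2: B[2] = O
Query 3: F[3] = W
Query 4: D[1] = B
Query 5: B[1] = G
Query 6: D[3] = G

Answer: O O W B G G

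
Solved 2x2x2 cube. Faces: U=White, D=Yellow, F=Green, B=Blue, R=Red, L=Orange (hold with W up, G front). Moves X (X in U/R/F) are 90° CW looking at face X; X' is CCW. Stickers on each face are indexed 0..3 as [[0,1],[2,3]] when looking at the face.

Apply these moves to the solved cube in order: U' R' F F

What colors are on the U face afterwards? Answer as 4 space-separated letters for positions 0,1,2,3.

Answer: W B O Y

Derivation:
After move 1 (U'): U=WWWW F=OOGG R=GGRR B=RRBB L=BBOO
After move 2 (R'): R=GRGR U=WBWR F=OWGW D=YOYG B=YRYB
After move 3 (F): F=GOWW U=WBOB R=WRRR D=GGYG L=BYOO
After move 4 (F): F=WGWO U=WBOY R=ORBR D=RWYG L=BGOG
Query: U face = WBOY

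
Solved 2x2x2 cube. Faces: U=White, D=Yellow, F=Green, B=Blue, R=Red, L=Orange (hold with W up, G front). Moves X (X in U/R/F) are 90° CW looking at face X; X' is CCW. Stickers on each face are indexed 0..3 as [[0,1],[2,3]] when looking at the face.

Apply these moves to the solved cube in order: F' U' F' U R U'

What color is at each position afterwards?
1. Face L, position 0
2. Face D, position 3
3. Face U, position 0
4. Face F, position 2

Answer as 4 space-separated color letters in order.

Answer: R B G O

Derivation:
After move 1 (F'): F=GGGG U=WWRR R=YRYR D=OOYY L=OWOW
After move 2 (U'): U=WRWR F=OWGG R=GGYR B=YRBB L=BBOW
After move 3 (F'): F=WGOG U=WRGY R=OGOR D=BWYY L=BROW
After move 4 (U): U=GWYR F=OGOG R=YROR B=BRBB L=WGOW
After move 5 (R): R=OYRR U=GGYG F=OWOY D=BBYB B=RRWB
After move 6 (U'): U=GGGY F=WGOY R=OWRR B=OYWB L=RROW
Query 1: L[0] = R
Query 2: D[3] = B
Query 3: U[0] = G
Query 4: F[2] = O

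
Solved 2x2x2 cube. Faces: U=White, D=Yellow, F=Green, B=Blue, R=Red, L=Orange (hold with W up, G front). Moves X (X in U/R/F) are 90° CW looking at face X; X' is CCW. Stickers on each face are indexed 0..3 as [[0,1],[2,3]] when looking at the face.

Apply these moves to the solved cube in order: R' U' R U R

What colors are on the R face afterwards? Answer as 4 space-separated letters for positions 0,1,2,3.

After move 1 (R'): R=RRRR U=WBWB F=GWGW D=YGYG B=YBYB
After move 2 (U'): U=BBWW F=OOGW R=GWRR B=RRYB L=YBOO
After move 3 (R): R=RGRW U=BOWW F=OGGG D=YYYR B=WRBB
After move 4 (U): U=WBWO F=RGGG R=WRRW B=YBBB L=OGOO
After move 5 (R): R=RWWR U=WGWG F=RYGR D=YBYY B=OBBB
Query: R face = RWWR

Answer: R W W R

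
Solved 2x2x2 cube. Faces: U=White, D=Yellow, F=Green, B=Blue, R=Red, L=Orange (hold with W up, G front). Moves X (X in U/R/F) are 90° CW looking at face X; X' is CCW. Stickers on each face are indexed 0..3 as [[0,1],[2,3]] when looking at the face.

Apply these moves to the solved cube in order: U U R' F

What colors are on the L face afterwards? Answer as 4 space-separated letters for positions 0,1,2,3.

After move 1 (U): U=WWWW F=RRGG R=BBRR B=OOBB L=GGOO
After move 2 (U): U=WWWW F=BBGG R=OORR B=GGBB L=RROO
After move 3 (R'): R=OROR U=WBWG F=BWGW D=YBYG B=YGYB
After move 4 (F): F=GBWW U=WBOR R=WRGR D=OOYG L=RYOB
Query: L face = RYOB

Answer: R Y O B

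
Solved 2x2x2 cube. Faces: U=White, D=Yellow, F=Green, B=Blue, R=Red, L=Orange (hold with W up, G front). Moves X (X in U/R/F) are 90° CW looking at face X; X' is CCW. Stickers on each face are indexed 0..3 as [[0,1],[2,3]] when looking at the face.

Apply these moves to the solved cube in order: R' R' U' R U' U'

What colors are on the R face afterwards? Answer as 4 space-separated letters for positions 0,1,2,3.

Answer: G B R B

Derivation:
After move 1 (R'): R=RRRR U=WBWB F=GWGW D=YGYG B=YBYB
After move 2 (R'): R=RRRR U=WYWY F=GBGB D=YWYW B=GBGB
After move 3 (U'): U=YYWW F=OOGB R=GBRR B=RRGB L=GBOO
After move 4 (R): R=RGRB U=YOWB F=OWGW D=YGYR B=WRYB
After move 5 (U'): U=OBYW F=GBGW R=OWRB B=RGYB L=WROO
After move 6 (U'): U=BWOY F=WRGW R=GBRB B=OWYB L=RGOO
Query: R face = GBRB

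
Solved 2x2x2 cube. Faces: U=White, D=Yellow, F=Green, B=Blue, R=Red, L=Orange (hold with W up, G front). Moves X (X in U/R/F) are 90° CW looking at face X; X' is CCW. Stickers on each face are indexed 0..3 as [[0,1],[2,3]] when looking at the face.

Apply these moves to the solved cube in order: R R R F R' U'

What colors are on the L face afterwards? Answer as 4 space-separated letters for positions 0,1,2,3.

After move 1 (R): R=RRRR U=WGWG F=GYGY D=YBYB B=WBWB
After move 2 (R): R=RRRR U=WYWY F=GBGB D=YWYW B=GBGB
After move 3 (R): R=RRRR U=WBWB F=GWGW D=YGYG B=YBYB
After move 4 (F): F=GGWW U=WBOO R=WRBR D=RRYG L=OYOG
After move 5 (R'): R=RRWB U=WYOY F=GBWO D=RGYW B=GBRB
After move 6 (U'): U=YYWO F=OYWO R=GBWB B=RRRB L=GBOG
Query: L face = GBOG

Answer: G B O G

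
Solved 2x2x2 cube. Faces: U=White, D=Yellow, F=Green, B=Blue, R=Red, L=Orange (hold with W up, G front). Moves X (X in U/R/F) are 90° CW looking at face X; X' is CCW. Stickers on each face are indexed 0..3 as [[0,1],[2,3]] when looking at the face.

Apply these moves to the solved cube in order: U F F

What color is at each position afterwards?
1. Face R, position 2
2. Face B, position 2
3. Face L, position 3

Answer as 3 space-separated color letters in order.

After move 1 (U): U=WWWW F=RRGG R=BBRR B=OOBB L=GGOO
After move 2 (F): F=GRGR U=WWOG R=WBWR D=RBYY L=GYOY
After move 3 (F): F=GGRR U=WWYY R=OBGR D=WWYY L=GROB
Query 1: R[2] = G
Query 2: B[2] = B
Query 3: L[3] = B

Answer: G B B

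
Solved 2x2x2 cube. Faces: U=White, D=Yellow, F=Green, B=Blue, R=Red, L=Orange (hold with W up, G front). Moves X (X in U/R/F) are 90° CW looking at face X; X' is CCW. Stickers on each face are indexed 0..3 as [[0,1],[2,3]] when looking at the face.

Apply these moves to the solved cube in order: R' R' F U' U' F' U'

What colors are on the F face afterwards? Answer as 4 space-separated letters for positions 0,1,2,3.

Answer: W W G B

Derivation:
After move 1 (R'): R=RRRR U=WBWB F=GWGW D=YGYG B=YBYB
After move 2 (R'): R=RRRR U=WYWY F=GBGB D=YWYW B=GBGB
After move 3 (F): F=GGBB U=WYOO R=WRYR D=RRYW L=OYOW
After move 4 (U'): U=YOWO F=OYBB R=GGYR B=WRGB L=GBOW
After move 5 (U'): U=OOYW F=GBBB R=OYYR B=GGGB L=WROW
After move 6 (F'): F=BBGB U=OOOY R=RYRR D=RWYW L=WWOY
After move 7 (U'): U=OYOO F=WWGB R=BBRR B=RYGB L=GGOY
Query: F face = WWGB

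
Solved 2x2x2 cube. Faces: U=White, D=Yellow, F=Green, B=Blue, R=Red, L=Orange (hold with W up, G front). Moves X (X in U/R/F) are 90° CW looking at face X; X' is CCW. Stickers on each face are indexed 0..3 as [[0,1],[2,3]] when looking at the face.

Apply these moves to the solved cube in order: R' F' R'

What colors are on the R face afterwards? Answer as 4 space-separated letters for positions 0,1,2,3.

Answer: R R G Y

Derivation:
After move 1 (R'): R=RRRR U=WBWB F=GWGW D=YGYG B=YBYB
After move 2 (F'): F=WWGG U=WBRR R=GRYR D=OOYG L=OBOW
After move 3 (R'): R=RRGY U=WYRY F=WBGR D=OWYG B=GBOB
Query: R face = RRGY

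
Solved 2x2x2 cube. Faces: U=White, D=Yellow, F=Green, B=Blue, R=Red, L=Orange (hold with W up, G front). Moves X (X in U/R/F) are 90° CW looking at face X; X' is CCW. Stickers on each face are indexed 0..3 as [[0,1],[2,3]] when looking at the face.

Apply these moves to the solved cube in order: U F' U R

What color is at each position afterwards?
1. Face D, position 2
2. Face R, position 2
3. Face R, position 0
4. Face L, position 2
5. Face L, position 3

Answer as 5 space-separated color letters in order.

Answer: Y R Y O W

Derivation:
After move 1 (U): U=WWWW F=RRGG R=BBRR B=OOBB L=GGOO
After move 2 (F'): F=RGRG U=WWBR R=YBYR D=GOYY L=GWOW
After move 3 (U): U=BWRW F=YBRG R=OOYR B=GWBB L=RGOW
After move 4 (R): R=YORO U=BBRG F=YORY D=GBYG B=WWWB
Query 1: D[2] = Y
Query 2: R[2] = R
Query 3: R[0] = Y
Query 4: L[2] = O
Query 5: L[3] = W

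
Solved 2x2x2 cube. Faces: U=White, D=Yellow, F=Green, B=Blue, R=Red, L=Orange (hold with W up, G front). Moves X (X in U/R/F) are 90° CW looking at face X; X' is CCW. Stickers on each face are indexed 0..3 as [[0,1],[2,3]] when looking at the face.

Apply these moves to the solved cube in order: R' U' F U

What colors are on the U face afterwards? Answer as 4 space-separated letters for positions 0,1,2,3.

Answer: O B B B

Derivation:
After move 1 (R'): R=RRRR U=WBWB F=GWGW D=YGYG B=YBYB
After move 2 (U'): U=BBWW F=OOGW R=GWRR B=RRYB L=YBOO
After move 3 (F): F=GOWO U=BBOB R=WWWR D=RGYG L=YYOG
After move 4 (U): U=OBBB F=WWWO R=RRWR B=YYYB L=GOOG
Query: U face = OBBB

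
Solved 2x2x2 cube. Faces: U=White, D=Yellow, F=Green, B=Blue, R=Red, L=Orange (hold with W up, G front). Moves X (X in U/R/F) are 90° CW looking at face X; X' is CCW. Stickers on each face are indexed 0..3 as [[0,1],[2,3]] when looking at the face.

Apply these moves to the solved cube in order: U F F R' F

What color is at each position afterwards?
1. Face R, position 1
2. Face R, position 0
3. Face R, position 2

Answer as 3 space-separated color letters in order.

Answer: R Y O

Derivation:
After move 1 (U): U=WWWW F=RRGG R=BBRR B=OOBB L=GGOO
After move 2 (F): F=GRGR U=WWOG R=WBWR D=RBYY L=GYOY
After move 3 (F): F=GGRR U=WWYY R=OBGR D=WWYY L=GROB
After move 4 (R'): R=BROG U=WBYO F=GWRY D=WGYR B=YOWB
After move 5 (F): F=RGYW U=WBBR R=YROG D=OBYR L=GWOG
Query 1: R[1] = R
Query 2: R[0] = Y
Query 3: R[2] = O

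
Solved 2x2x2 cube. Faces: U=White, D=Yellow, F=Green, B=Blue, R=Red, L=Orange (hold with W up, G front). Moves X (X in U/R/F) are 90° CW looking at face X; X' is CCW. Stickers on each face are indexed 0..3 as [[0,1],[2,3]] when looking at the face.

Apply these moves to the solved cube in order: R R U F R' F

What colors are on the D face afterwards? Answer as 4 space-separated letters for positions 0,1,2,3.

After move 1 (R): R=RRRR U=WGWG F=GYGY D=YBYB B=WBWB
After move 2 (R): R=RRRR U=WYWY F=GBGB D=YWYW B=GBGB
After move 3 (U): U=WWYY F=RRGB R=GBRR B=OOGB L=GBOO
After move 4 (F): F=GRBR U=WWOB R=YBYR D=RGYW L=GYOW
After move 5 (R'): R=BRYY U=WGOO F=GWBB D=RRYR B=WOGB
After move 6 (F): F=BGBW U=WGWY R=OROY D=YBYR L=GROR
Query: D face = YBYR

Answer: Y B Y R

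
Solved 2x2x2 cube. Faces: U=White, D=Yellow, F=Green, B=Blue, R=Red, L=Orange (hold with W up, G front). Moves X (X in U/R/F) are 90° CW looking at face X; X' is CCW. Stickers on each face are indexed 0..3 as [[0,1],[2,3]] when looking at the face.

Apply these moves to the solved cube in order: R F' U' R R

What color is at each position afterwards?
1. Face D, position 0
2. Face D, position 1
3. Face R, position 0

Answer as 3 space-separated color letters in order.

Answer: O R R

Derivation:
After move 1 (R): R=RRRR U=WGWG F=GYGY D=YBYB B=WBWB
After move 2 (F'): F=YYGG U=WGRR R=BRYR D=OOYB L=OGOW
After move 3 (U'): U=GRWR F=OGGG R=YYYR B=BRWB L=WBOW
After move 4 (R): R=YYRY U=GGWG F=OOGB D=OWYB B=RRRB
After move 5 (R): R=RYYY U=GOWB F=OWGB D=ORYR B=GRGB
Query 1: D[0] = O
Query 2: D[1] = R
Query 3: R[0] = R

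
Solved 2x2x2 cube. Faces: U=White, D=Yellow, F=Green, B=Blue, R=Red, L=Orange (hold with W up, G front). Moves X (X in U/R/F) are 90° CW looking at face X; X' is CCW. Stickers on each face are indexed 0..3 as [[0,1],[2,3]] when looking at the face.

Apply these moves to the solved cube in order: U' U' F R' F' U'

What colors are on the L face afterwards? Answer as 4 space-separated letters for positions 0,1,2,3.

After move 1 (U'): U=WWWW F=OOGG R=GGRR B=RRBB L=BBOO
After move 2 (U'): U=WWWW F=BBGG R=OORR B=GGBB L=RROO
After move 3 (F): F=GBGB U=WWOR R=WOWR D=ROYY L=RYOY
After move 4 (R'): R=ORWW U=WBOG F=GWGR D=RBYB B=YGOB
After move 5 (F'): F=WRGG U=WBOW R=BRRW D=YYYB L=RGOO
After move 6 (U'): U=BWWO F=RGGG R=WRRW B=BROB L=YGOO
Query: L face = YGOO

Answer: Y G O O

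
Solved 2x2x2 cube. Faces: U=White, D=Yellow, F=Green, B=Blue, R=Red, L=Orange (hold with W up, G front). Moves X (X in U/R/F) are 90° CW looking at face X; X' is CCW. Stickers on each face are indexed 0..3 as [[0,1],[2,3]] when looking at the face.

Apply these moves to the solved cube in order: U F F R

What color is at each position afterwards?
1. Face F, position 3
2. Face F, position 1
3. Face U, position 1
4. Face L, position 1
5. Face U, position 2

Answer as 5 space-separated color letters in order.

After move 1 (U): U=WWWW F=RRGG R=BBRR B=OOBB L=GGOO
After move 2 (F): F=GRGR U=WWOG R=WBWR D=RBYY L=GYOY
After move 3 (F): F=GGRR U=WWYY R=OBGR D=WWYY L=GROB
After move 4 (R): R=GORB U=WGYR F=GWRY D=WBYO B=YOWB
Query 1: F[3] = Y
Query 2: F[1] = W
Query 3: U[1] = G
Query 4: L[1] = R
Query 5: U[2] = Y

Answer: Y W G R Y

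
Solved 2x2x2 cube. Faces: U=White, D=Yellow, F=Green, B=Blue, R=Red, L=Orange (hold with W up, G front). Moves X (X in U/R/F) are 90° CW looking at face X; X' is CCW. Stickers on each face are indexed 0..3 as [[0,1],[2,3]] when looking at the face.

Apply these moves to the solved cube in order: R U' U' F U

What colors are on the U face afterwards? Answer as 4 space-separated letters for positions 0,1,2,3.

After move 1 (R): R=RRRR U=WGWG F=GYGY D=YBYB B=WBWB
After move 2 (U'): U=GGWW F=OOGY R=GYRR B=RRWB L=WBOO
After move 3 (U'): U=GWGW F=WBGY R=OORR B=GYWB L=RROO
After move 4 (F): F=GWYB U=GWOR R=GOWR D=ROYB L=RYOB
After move 5 (U): U=OGRW F=GOYB R=GYWR B=RYWB L=GWOB
Query: U face = OGRW

Answer: O G R W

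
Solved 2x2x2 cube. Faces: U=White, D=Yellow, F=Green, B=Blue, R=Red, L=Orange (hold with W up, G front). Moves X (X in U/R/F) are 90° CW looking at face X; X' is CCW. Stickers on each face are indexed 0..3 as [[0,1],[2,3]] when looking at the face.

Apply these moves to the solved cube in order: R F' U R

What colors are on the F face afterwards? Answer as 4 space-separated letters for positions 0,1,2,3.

Answer: B O G B

Derivation:
After move 1 (R): R=RRRR U=WGWG F=GYGY D=YBYB B=WBWB
After move 2 (F'): F=YYGG U=WGRR R=BRYR D=OOYB L=OGOW
After move 3 (U): U=RWRG F=BRGG R=WBYR B=OGWB L=YYOW
After move 4 (R): R=YWRB U=RRRG F=BOGB D=OWYO B=GGWB
Query: F face = BOGB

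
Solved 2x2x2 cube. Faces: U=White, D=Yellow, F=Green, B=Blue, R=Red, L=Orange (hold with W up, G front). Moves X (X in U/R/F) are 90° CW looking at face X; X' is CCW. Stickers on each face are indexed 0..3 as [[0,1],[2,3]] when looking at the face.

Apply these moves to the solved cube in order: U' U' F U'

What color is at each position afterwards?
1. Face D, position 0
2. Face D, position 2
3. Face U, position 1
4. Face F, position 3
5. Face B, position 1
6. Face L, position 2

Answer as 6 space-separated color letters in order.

After move 1 (U'): U=WWWW F=OOGG R=GGRR B=RRBB L=BBOO
After move 2 (U'): U=WWWW F=BBGG R=OORR B=GGBB L=RROO
After move 3 (F): F=GBGB U=WWOR R=WOWR D=ROYY L=RYOY
After move 4 (U'): U=WRWO F=RYGB R=GBWR B=WOBB L=GGOY
Query 1: D[0] = R
Query 2: D[2] = Y
Query 3: U[1] = R
Query 4: F[3] = B
Query 5: B[1] = O
Query 6: L[2] = O

Answer: R Y R B O O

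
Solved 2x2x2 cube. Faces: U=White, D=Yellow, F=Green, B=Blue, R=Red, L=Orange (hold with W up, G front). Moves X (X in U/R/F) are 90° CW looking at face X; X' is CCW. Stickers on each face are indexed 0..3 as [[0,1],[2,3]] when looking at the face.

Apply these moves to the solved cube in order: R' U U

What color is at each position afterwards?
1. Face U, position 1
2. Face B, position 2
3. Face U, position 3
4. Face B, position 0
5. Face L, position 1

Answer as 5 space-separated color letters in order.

After move 1 (R'): R=RRRR U=WBWB F=GWGW D=YGYG B=YBYB
After move 2 (U): U=WWBB F=RRGW R=YBRR B=OOYB L=GWOO
After move 3 (U): U=BWBW F=YBGW R=OORR B=GWYB L=RROO
Query 1: U[1] = W
Query 2: B[2] = Y
Query 3: U[3] = W
Query 4: B[0] = G
Query 5: L[1] = R

Answer: W Y W G R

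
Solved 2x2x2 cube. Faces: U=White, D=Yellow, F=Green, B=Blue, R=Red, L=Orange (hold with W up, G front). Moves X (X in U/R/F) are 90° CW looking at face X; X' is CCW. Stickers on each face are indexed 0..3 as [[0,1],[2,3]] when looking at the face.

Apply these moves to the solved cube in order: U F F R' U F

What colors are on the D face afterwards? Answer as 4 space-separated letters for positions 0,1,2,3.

After move 1 (U): U=WWWW F=RRGG R=BBRR B=OOBB L=GGOO
After move 2 (F): F=GRGR U=WWOG R=WBWR D=RBYY L=GYOY
After move 3 (F): F=GGRR U=WWYY R=OBGR D=WWYY L=GROB
After move 4 (R'): R=BROG U=WBYO F=GWRY D=WGYR B=YOWB
After move 5 (U): U=YWOB F=BRRY R=YOOG B=GRWB L=GWOB
After move 6 (F): F=RBYR U=YWBW R=OOBG D=OYYR L=GWOG
Query: D face = OYYR

Answer: O Y Y R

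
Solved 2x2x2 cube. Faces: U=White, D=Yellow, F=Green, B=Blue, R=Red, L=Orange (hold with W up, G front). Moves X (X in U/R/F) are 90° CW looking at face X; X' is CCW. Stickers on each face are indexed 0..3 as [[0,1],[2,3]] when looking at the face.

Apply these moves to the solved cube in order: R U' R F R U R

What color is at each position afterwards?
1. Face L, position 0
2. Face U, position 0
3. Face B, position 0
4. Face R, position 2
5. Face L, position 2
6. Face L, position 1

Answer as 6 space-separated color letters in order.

Answer: G O O G O R

Derivation:
After move 1 (R): R=RRRR U=WGWG F=GYGY D=YBYB B=WBWB
After move 2 (U'): U=GGWW F=OOGY R=GYRR B=RRWB L=WBOO
After move 3 (R): R=RGRY U=GOWY F=OBGB D=YWYR B=WRGB
After move 4 (F): F=GOBB U=GOOB R=WGYY D=RRYR L=WYOW
After move 5 (R): R=YWYG U=GOOB F=GRBR D=RGYW B=BROB
After move 6 (U): U=OGBO F=YWBR R=BRYG B=WYOB L=GROW
After move 7 (R): R=YBGR U=OWBR F=YGBW D=ROYW B=OYGB
Query 1: L[0] = G
Query 2: U[0] = O
Query 3: B[0] = O
Query 4: R[2] = G
Query 5: L[2] = O
Query 6: L[1] = R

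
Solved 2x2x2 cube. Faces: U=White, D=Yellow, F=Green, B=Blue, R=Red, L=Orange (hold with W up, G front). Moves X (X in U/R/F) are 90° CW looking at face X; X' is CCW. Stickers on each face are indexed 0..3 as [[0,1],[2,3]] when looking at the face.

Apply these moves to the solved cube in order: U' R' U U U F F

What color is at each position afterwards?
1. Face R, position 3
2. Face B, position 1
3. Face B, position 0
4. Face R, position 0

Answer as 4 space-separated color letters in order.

After move 1 (U'): U=WWWW F=OOGG R=GGRR B=RRBB L=BBOO
After move 2 (R'): R=GRGR U=WBWR F=OWGW D=YOYG B=YRYB
After move 3 (U): U=WWRB F=GRGW R=YRGR B=BBYB L=OWOO
After move 4 (U): U=RWBW F=YRGW R=BBGR B=OWYB L=GROO
After move 5 (U): U=BRWW F=BBGW R=OWGR B=GRYB L=YROO
After move 6 (F): F=GBWB U=BROR R=WWWR D=GOYG L=YYOO
After move 7 (F): F=WGBB U=BROY R=OWRR D=WWYG L=YGOO
Query 1: R[3] = R
Query 2: B[1] = R
Query 3: B[0] = G
Query 4: R[0] = O

Answer: R R G O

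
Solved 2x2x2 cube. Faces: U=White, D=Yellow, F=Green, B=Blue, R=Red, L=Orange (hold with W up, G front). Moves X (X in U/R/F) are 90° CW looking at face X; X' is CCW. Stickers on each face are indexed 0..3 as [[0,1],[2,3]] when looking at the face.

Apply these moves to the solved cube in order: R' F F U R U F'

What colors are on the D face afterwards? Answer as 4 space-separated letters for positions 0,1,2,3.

After move 1 (R'): R=RRRR U=WBWB F=GWGW D=YGYG B=YBYB
After move 2 (F): F=GGWW U=WBOO R=WRBR D=RRYG L=OYOG
After move 3 (F): F=WGWG U=WBGY R=OROR D=BWYG L=OROR
After move 4 (U): U=GWYB F=ORWG R=YBOR B=ORYB L=WGOR
After move 5 (R): R=OYRB U=GRYG F=OWWG D=BYYO B=BRWB
After move 6 (U): U=YGGR F=OYWG R=BRRB B=WGWB L=OWOR
After move 7 (F'): F=YGOW U=YGBR R=YRBB D=WRYO L=OROG
Query: D face = WRYO

Answer: W R Y O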